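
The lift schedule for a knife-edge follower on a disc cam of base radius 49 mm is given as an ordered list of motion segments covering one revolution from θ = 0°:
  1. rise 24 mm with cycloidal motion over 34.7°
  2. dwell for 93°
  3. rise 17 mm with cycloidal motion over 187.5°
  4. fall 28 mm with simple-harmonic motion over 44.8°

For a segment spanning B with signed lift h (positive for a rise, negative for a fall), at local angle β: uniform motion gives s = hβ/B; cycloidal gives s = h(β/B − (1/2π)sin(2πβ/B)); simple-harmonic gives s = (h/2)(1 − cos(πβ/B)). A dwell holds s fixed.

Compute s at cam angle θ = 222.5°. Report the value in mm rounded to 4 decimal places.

seg 1 [0°–34.7°] cycloidal, h=24: full span → s += 24 → s = 24.0000
seg 2 [34.7°–127.7°] dwell: s stays 24.0000
seg 3 [127.7°–315.2°] cycloidal, h=17: θ=222.5° here. β=94.8, B=187.5. 17·(0.5056 − sin(2π·0.5056)/(2π)) = 8.6904 → s = 32.6904

32.6904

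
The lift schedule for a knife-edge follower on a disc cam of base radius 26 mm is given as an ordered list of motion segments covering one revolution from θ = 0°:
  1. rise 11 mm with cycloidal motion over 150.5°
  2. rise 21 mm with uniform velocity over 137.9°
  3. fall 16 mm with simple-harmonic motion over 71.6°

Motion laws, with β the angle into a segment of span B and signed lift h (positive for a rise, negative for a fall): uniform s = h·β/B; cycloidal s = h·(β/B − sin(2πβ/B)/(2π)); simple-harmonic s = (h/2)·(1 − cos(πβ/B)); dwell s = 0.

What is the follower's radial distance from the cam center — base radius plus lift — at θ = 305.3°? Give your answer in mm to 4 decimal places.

seg 1 [0°–150.5°] cycloidal, h=11: full span → s += 11 → s = 11.0000
seg 2 [150.5°–288.4°] uniform, h=21: full span → s += 21 → s = 32.0000
seg 3 [288.4°–360°] simple-harmonic, h=-16: θ=305.3° here. β=16.9, B=71.6. -16/2·(1 − cos(π·0.2360)) = -2.1005 → s = 29.8995
radial distance = base radius + s = 26 + 29.8995 = 55.8995

55.8995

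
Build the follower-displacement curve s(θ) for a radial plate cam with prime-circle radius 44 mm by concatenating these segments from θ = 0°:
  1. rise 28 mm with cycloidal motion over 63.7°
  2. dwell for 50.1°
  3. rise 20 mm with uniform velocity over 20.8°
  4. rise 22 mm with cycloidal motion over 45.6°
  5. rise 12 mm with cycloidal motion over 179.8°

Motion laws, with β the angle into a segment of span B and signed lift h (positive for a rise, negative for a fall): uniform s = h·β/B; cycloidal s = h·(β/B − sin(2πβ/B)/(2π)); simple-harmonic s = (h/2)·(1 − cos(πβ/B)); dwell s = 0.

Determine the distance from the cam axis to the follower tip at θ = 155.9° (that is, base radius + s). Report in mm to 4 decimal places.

seg 1 [0°–63.7°] cycloidal, h=28: full span → s += 28 → s = 28.0000
seg 2 [63.7°–113.8°] dwell: s stays 28.0000
seg 3 [113.8°–134.6°] uniform, h=20: full span → s += 20 → s = 48.0000
seg 4 [134.6°–180.2°] cycloidal, h=22: θ=155.9° here. β=21.3, B=45.6. 22·(0.4671 − sin(2π·0.4671)/(2π)) = 9.5578 → s = 57.5578
radial distance = base radius + s = 44 + 57.5578 = 101.5578

101.5578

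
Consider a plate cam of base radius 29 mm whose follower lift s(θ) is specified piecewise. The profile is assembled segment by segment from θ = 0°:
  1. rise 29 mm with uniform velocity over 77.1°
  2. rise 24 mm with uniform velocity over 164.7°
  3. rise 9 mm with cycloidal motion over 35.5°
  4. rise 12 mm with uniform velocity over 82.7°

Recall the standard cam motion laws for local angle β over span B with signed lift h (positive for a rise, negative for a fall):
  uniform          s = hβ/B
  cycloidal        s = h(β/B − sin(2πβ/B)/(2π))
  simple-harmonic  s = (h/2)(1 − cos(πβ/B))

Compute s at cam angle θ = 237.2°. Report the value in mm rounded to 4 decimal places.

seg 1 [0°–77.1°] uniform, h=29: full span → s += 29 → s = 29.0000
seg 2 [77.1°–241.8°] uniform, h=24: θ=237.2° here. β=160.1, B=164.7. 24·160.1/164.7 = 23.3297 → s = 52.3297

52.3297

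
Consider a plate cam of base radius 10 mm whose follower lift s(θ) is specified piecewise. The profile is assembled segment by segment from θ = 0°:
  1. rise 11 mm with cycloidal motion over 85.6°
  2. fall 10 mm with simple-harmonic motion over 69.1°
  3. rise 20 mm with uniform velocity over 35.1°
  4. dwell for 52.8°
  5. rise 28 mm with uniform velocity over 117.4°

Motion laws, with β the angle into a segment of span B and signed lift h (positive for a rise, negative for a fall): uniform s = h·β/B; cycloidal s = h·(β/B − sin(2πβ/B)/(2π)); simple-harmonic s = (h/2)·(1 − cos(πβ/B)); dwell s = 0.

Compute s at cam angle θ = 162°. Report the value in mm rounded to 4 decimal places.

seg 1 [0°–85.6°] cycloidal, h=11: full span → s += 11 → s = 11.0000
seg 2 [85.6°–154.7°] simple-harmonic, h=-10: full span → s += -10 → s = 1.0000
seg 3 [154.7°–189.8°] uniform, h=20: θ=162° here. β=7.3, B=35.1. 20·7.3/35.1 = 4.1595 → s = 5.1595

5.1595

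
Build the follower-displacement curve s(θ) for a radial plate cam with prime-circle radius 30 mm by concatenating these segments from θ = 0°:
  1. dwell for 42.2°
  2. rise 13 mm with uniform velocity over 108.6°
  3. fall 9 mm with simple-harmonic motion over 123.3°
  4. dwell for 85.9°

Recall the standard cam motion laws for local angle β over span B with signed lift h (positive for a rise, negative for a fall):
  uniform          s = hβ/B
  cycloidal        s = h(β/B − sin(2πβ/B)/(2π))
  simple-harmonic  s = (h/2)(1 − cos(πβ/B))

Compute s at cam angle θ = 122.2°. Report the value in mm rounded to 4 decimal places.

seg 1 [0°–42.2°] dwell: s stays 0.0000
seg 2 [42.2°–150.8°] uniform, h=13: θ=122.2° here. β=80, B=108.6. 13·80/108.6 = 9.5764 → s = 9.5764

9.5764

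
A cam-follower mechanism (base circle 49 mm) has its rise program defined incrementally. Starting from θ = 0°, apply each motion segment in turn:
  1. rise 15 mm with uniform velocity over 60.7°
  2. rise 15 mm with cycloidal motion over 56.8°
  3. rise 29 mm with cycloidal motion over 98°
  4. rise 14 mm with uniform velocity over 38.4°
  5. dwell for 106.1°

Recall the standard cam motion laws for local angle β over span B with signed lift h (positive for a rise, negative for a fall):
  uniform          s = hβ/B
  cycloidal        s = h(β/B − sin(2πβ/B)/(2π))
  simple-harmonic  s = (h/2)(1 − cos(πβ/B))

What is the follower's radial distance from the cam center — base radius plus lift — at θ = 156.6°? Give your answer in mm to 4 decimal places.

seg 1 [0°–60.7°] uniform, h=15: full span → s += 15 → s = 15.0000
seg 2 [60.7°–117.5°] cycloidal, h=15: full span → s += 15 → s = 30.0000
seg 3 [117.5°–215.5°] cycloidal, h=29: θ=156.6° here. β=39.1, B=98. 29·(0.3990 − sin(2π·0.3990)/(2π)) = 8.8336 → s = 38.8336
radial distance = base radius + s = 49 + 38.8336 = 87.8336

87.8336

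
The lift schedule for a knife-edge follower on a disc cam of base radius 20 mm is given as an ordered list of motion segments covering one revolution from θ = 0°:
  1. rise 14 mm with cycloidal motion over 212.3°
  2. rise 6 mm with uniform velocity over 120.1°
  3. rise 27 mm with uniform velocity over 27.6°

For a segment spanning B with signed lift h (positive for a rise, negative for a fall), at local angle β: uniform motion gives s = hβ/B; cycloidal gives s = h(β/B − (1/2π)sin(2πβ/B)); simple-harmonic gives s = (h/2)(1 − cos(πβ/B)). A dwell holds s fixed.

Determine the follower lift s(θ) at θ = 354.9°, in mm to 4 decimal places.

seg 1 [0°–212.3°] cycloidal, h=14: full span → s += 14 → s = 14.0000
seg 2 [212.3°–332.4°] uniform, h=6: full span → s += 6 → s = 20.0000
seg 3 [332.4°–360°] uniform, h=27: θ=354.9° here. β=22.5, B=27.6. 27·22.5/27.6 = 22.0109 → s = 42.0109

42.0109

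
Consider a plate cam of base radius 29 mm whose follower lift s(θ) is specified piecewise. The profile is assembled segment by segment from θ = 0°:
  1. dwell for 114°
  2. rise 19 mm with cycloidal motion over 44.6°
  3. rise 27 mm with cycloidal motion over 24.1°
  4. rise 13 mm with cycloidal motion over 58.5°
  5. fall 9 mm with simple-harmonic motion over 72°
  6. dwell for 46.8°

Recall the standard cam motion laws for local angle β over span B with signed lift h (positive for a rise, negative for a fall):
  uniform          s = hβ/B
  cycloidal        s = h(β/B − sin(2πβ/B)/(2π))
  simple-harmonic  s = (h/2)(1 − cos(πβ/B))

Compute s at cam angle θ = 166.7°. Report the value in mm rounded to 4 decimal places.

seg 1 [0°–114°] dwell: s stays 0.0000
seg 2 [114°–158.6°] cycloidal, h=19: full span → s += 19 → s = 19.0000
seg 3 [158.6°–182.7°] cycloidal, h=27: θ=166.7° here. β=8.1, B=24.1. 27·(0.3361 − sin(2π·0.3361)/(2π)) = 5.3911 → s = 24.3911

24.3911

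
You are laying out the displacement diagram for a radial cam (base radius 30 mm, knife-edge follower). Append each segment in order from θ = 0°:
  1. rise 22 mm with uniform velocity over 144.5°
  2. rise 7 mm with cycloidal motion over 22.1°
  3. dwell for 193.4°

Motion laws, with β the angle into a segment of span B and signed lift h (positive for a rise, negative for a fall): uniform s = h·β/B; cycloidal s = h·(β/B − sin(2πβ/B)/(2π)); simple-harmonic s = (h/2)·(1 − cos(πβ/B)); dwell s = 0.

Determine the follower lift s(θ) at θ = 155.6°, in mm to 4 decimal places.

seg 1 [0°–144.5°] uniform, h=22: full span → s += 22 → s = 22.0000
seg 2 [144.5°–166.6°] cycloidal, h=7: θ=155.6° here. β=11.1, B=22.1. 7·(0.5023 − sin(2π·0.5023)/(2π)) = 3.5317 → s = 25.5317

25.5317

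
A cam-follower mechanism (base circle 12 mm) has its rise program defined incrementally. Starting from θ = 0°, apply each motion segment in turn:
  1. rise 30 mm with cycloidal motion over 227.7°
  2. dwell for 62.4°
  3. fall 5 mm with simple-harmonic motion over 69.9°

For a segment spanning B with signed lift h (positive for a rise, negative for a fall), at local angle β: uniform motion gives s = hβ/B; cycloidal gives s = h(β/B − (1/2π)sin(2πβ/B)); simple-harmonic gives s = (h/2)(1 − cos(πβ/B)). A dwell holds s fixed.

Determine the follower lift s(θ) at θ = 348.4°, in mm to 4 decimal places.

seg 1 [0°–227.7°] cycloidal, h=30: full span → s += 30 → s = 30.0000
seg 2 [227.7°–290.1°] dwell: s stays 30.0000
seg 3 [290.1°–360°] simple-harmonic, h=-5: θ=348.4° here. β=58.3, B=69.9. -5/2·(1 − cos(π·0.8340)) = -4.6679 → s = 25.3321

25.3321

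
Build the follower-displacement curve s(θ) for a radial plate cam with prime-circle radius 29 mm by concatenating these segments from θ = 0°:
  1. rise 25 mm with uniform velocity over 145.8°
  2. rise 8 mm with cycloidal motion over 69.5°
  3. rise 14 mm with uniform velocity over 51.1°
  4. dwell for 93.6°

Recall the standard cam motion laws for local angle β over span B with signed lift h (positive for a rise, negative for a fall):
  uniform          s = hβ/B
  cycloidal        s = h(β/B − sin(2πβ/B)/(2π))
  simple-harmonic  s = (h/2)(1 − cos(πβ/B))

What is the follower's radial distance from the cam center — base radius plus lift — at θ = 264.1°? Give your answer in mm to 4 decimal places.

seg 1 [0°–145.8°] uniform, h=25: full span → s += 25 → s = 25.0000
seg 2 [145.8°–215.3°] cycloidal, h=8: full span → s += 8 → s = 33.0000
seg 3 [215.3°–266.4°] uniform, h=14: θ=264.1° here. β=48.8, B=51.1. 14·48.8/51.1 = 13.3699 → s = 46.3699
radial distance = base radius + s = 29 + 46.3699 = 75.3699

75.3699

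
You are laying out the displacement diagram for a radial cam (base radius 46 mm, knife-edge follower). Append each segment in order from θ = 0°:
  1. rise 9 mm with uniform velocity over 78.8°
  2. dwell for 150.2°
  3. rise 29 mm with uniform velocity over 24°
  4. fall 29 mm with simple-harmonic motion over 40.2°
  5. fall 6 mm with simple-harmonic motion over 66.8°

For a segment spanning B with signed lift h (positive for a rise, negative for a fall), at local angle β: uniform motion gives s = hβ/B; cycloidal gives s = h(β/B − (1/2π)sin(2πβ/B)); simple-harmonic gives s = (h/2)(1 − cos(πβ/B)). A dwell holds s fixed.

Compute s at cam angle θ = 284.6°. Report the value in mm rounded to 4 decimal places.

seg 1 [0°–78.8°] uniform, h=9: full span → s += 9 → s = 9.0000
seg 2 [78.8°–229°] dwell: s stays 9.0000
seg 3 [229°–253°] uniform, h=29: full span → s += 29 → s = 38.0000
seg 4 [253°–293.2°] simple-harmonic, h=-29: θ=284.6° here. β=31.6, B=40.2. -29/2·(1 − cos(π·0.7861)) = -25.8466 → s = 12.1534

12.1534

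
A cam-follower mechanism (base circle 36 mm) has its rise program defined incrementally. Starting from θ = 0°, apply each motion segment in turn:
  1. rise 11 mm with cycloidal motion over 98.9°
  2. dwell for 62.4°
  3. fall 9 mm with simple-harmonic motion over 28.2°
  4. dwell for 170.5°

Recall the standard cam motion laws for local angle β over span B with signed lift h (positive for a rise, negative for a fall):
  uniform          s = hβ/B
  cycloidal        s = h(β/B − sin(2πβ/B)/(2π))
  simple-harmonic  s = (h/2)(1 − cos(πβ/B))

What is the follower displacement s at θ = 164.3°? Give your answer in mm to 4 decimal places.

seg 1 [0°–98.9°] cycloidal, h=11: full span → s += 11 → s = 11.0000
seg 2 [98.9°–161.3°] dwell: s stays 11.0000
seg 3 [161.3°–189.5°] simple-harmonic, h=-9: θ=164.3° here. β=3, B=28.2. -9/2·(1 − cos(π·0.1064)) = -0.2490 → s = 10.7510

10.7510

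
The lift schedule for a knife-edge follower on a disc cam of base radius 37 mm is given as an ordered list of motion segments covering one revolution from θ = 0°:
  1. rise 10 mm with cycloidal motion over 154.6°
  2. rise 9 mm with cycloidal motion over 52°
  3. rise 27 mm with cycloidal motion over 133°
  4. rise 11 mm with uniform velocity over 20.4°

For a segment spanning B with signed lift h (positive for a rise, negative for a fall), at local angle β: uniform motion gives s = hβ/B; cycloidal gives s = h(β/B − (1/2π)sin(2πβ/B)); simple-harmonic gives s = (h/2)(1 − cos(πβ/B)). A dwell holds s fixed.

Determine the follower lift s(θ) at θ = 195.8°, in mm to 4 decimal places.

seg 1 [0°–154.6°] cycloidal, h=10: full span → s += 10 → s = 10.0000
seg 2 [154.6°–206.6°] cycloidal, h=9: θ=195.8° here. β=41.2, B=52. 9·(0.7923 − sin(2π·0.7923)/(2π)) = 8.5129 → s = 18.5129

18.5129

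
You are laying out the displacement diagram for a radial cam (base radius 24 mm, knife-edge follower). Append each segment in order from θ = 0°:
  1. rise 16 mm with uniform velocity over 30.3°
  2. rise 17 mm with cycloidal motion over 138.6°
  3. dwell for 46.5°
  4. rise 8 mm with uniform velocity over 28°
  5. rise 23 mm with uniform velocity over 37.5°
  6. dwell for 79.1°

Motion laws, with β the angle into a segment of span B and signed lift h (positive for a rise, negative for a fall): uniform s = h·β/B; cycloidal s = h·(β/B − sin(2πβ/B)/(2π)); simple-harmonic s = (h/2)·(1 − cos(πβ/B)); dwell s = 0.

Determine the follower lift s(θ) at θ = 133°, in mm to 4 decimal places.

seg 1 [0°–30.3°] uniform, h=16: full span → s += 16 → s = 16.0000
seg 2 [30.3°–168.9°] cycloidal, h=17: θ=133° here. β=102.7, B=138.6. 17·(0.7410 − sin(2π·0.7410)/(2π)) = 15.2980 → s = 31.2980

31.2980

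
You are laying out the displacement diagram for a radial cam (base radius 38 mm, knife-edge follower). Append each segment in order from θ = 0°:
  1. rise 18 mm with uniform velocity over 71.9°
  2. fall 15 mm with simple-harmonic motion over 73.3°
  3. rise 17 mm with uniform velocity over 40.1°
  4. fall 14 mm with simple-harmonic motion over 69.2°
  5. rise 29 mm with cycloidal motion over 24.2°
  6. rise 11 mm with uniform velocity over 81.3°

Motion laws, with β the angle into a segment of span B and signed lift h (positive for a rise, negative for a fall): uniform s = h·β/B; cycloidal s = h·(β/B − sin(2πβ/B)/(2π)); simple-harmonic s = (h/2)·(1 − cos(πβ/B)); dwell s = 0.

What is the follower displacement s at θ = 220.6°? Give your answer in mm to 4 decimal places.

seg 1 [0°–71.9°] uniform, h=18: full span → s += 18 → s = 18.0000
seg 2 [71.9°–145.2°] simple-harmonic, h=-15: full span → s += -15 → s = 3.0000
seg 3 [145.2°–185.3°] uniform, h=17: full span → s += 17 → s = 20.0000
seg 4 [185.3°–254.5°] simple-harmonic, h=-14: θ=220.6° here. β=35.3, B=69.2. -14/2·(1 − cos(π·0.5101)) = -7.2224 → s = 12.7776

12.7776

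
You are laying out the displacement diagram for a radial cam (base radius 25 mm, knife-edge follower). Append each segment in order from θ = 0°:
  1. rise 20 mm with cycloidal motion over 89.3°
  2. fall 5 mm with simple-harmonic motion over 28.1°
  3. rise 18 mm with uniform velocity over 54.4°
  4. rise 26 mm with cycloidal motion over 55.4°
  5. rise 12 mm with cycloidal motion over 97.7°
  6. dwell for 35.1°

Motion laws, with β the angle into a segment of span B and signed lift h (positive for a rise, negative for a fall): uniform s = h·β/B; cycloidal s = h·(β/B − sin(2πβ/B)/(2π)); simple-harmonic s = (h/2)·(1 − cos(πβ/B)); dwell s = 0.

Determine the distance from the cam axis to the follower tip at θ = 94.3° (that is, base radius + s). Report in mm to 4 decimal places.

seg 1 [0°–89.3°] cycloidal, h=20: full span → s += 20 → s = 20.0000
seg 2 [89.3°–117.4°] simple-harmonic, h=-5: θ=94.3° here. β=5, B=28.1. -5/2·(1 − cos(π·0.1779)) = -0.3805 → s = 19.6195
radial distance = base radius + s = 25 + 19.6195 = 44.6195

44.6195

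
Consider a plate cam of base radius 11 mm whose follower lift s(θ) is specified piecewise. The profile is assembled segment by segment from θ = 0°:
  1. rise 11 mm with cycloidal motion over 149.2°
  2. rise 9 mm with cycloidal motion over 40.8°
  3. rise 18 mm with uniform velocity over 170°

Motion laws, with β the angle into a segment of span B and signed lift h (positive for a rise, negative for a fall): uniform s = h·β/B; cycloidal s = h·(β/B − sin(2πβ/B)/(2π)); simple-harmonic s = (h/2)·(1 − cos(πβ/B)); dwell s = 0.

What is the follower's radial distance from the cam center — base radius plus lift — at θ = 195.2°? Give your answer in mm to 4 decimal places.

seg 1 [0°–149.2°] cycloidal, h=11: full span → s += 11 → s = 11.0000
seg 2 [149.2°–190°] cycloidal, h=9: full span → s += 9 → s = 20.0000
seg 3 [190°–360°] uniform, h=18: θ=195.2° here. β=5.2, B=170. 18·5.2/170 = 0.5506 → s = 20.5506
radial distance = base radius + s = 11 + 20.5506 = 31.5506

31.5506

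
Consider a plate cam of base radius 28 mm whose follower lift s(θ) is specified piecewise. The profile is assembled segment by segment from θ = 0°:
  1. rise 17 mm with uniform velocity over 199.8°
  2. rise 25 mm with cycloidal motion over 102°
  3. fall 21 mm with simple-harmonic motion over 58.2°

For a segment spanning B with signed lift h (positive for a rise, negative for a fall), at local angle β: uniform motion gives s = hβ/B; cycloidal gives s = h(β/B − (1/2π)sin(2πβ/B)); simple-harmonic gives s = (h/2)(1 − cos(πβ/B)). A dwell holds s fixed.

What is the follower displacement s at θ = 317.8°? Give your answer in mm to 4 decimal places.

seg 1 [0°–199.8°] uniform, h=17: full span → s += 17 → s = 17.0000
seg 2 [199.8°–301.8°] cycloidal, h=25: full span → s += 25 → s = 42.0000
seg 3 [301.8°–360°] simple-harmonic, h=-21: θ=317.8° here. β=16, B=58.2. -21/2·(1 − cos(π·0.2749)) = -3.6786 → s = 38.3214

38.3214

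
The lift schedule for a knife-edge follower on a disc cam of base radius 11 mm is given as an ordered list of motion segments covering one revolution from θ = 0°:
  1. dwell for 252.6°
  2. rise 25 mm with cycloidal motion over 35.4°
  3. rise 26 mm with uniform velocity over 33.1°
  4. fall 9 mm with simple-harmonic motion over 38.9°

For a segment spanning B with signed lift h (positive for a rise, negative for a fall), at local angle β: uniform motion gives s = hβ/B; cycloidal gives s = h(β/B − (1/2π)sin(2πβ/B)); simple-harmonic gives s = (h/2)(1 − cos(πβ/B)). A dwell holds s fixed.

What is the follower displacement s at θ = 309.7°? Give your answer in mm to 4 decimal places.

seg 1 [0°–252.6°] dwell: s stays 0.0000
seg 2 [252.6°–288°] cycloidal, h=25: full span → s += 25 → s = 25.0000
seg 3 [288°–321.1°] uniform, h=26: θ=309.7° here. β=21.7, B=33.1. 26·21.7/33.1 = 17.0453 → s = 42.0453

42.0453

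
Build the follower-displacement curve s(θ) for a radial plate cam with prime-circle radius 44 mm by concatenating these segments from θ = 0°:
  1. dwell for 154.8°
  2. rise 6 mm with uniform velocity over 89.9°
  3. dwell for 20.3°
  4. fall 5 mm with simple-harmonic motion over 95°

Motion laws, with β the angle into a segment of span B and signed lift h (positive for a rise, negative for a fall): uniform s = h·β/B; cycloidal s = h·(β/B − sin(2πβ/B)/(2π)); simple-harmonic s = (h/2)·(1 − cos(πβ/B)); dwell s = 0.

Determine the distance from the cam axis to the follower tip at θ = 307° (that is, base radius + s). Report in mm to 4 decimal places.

seg 1 [0°–154.8°] dwell: s stays 0.0000
seg 2 [154.8°–244.7°] uniform, h=6: full span → s += 6 → s = 6.0000
seg 3 [244.7°–265°] dwell: s stays 6.0000
seg 4 [265°–360°] simple-harmonic, h=-5: θ=307° here. β=42, B=95. -5/2·(1 − cos(π·0.4421)) = -2.0478 → s = 3.9522
radial distance = base radius + s = 44 + 3.9522 = 47.9522

47.9522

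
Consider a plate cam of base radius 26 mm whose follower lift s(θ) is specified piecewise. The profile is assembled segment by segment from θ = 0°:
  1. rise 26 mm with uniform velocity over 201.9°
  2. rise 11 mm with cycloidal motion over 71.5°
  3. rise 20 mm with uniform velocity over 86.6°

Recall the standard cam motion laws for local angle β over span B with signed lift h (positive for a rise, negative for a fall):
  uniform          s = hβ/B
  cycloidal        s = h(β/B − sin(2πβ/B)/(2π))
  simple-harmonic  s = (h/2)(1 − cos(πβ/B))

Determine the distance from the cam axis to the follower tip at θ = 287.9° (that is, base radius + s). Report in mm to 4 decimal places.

seg 1 [0°–201.9°] uniform, h=26: full span → s += 26 → s = 26.0000
seg 2 [201.9°–273.4°] cycloidal, h=11: full span → s += 11 → s = 37.0000
seg 3 [273.4°–360°] uniform, h=20: θ=287.9° here. β=14.5, B=86.6. 20·14.5/86.6 = 3.3487 → s = 40.3487
radial distance = base radius + s = 26 + 40.3487 = 66.3487

66.3487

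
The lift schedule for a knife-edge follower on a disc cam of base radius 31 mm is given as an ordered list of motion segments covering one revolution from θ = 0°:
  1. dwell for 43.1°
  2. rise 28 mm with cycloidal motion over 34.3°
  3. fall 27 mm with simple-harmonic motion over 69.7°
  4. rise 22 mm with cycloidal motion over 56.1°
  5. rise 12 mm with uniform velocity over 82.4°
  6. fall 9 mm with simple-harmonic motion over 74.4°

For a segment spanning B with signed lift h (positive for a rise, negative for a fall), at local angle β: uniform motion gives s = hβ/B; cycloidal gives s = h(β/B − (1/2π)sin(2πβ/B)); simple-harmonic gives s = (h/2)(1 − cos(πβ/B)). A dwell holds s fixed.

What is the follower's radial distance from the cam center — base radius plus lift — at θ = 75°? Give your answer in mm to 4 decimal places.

seg 1 [0°–43.1°] dwell: s stays 0.0000
seg 2 [43.1°–77.4°] cycloidal, h=28: θ=75° here. β=31.9, B=34.3. 28·(0.9300 − sin(2π·0.9300)/(2π)) = 27.9375 → s = 27.9375
radial distance = base radius + s = 31 + 27.9375 = 58.9375

58.9375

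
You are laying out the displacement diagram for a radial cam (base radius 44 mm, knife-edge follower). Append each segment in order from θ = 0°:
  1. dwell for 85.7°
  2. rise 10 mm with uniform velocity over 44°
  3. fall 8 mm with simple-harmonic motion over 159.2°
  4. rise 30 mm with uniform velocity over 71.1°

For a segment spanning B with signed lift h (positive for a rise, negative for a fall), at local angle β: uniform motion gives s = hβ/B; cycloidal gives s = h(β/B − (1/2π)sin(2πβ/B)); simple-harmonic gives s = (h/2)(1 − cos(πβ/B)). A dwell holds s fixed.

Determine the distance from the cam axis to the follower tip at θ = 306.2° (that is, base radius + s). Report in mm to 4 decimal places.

seg 1 [0°–85.7°] dwell: s stays 0.0000
seg 2 [85.7°–129.7°] uniform, h=10: full span → s += 10 → s = 10.0000
seg 3 [129.7°–288.9°] simple-harmonic, h=-8: full span → s += -8 → s = 2.0000
seg 4 [288.9°–360°] uniform, h=30: θ=306.2° here. β=17.3, B=71.1. 30·17.3/71.1 = 7.2996 → s = 9.2996
radial distance = base radius + s = 44 + 9.2996 = 53.2996

53.2996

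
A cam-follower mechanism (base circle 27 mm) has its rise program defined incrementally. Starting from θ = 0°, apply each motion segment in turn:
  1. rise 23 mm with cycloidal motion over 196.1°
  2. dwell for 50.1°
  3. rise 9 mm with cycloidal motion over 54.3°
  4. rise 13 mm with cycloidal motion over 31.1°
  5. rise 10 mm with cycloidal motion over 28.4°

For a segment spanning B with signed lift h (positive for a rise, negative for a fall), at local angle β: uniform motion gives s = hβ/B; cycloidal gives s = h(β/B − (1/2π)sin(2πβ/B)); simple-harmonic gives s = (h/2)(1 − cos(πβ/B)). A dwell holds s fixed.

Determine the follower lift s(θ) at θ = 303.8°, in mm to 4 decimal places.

seg 1 [0°–196.1°] cycloidal, h=23: full span → s += 23 → s = 23.0000
seg 2 [196.1°–246.2°] dwell: s stays 23.0000
seg 3 [246.2°–300.5°] cycloidal, h=9: full span → s += 9 → s = 32.0000
seg 4 [300.5°–331.6°] cycloidal, h=13: θ=303.8° here. β=3.3, B=31.1. 13·(0.1061 − sin(2π·0.1061)/(2π)) = 0.0999 → s = 32.0999

32.0999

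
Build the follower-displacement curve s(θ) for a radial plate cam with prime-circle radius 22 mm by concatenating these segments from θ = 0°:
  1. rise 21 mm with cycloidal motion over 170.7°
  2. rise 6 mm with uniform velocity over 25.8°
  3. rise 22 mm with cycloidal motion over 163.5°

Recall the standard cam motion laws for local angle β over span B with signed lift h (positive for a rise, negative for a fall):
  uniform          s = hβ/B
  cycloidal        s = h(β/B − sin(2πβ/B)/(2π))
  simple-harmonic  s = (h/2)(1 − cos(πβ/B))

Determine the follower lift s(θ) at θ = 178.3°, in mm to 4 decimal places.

seg 1 [0°–170.7°] cycloidal, h=21: full span → s += 21 → s = 21.0000
seg 2 [170.7°–196.5°] uniform, h=6: θ=178.3° here. β=7.6, B=25.8. 6·7.6/25.8 = 1.7674 → s = 22.7674

22.7674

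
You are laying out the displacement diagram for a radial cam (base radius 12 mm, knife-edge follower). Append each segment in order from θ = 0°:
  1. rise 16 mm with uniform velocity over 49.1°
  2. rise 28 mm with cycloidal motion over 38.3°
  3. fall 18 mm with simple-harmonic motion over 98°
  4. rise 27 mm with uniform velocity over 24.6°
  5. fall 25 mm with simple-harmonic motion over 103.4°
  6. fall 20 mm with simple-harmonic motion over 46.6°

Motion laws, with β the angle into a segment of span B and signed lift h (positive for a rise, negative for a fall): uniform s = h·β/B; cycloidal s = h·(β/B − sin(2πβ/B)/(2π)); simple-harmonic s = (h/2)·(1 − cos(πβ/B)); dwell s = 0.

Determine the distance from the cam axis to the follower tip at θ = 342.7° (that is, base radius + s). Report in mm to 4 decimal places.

seg 1 [0°–49.1°] uniform, h=16: full span → s += 16 → s = 16.0000
seg 2 [49.1°–87.4°] cycloidal, h=28: full span → s += 28 → s = 44.0000
seg 3 [87.4°–185.4°] simple-harmonic, h=-18: full span → s += -18 → s = 26.0000
seg 4 [185.4°–210°] uniform, h=27: full span → s += 27 → s = 53.0000
seg 5 [210°–313.4°] simple-harmonic, h=-25: full span → s += -25 → s = 28.0000
seg 6 [313.4°–360°] simple-harmonic, h=-20: θ=342.7° here. β=29.3, B=46.6. -20/2·(1 − cos(π·0.6288)) = -13.9356 → s = 14.0644
radial distance = base radius + s = 12 + 14.0644 = 26.0644

26.0644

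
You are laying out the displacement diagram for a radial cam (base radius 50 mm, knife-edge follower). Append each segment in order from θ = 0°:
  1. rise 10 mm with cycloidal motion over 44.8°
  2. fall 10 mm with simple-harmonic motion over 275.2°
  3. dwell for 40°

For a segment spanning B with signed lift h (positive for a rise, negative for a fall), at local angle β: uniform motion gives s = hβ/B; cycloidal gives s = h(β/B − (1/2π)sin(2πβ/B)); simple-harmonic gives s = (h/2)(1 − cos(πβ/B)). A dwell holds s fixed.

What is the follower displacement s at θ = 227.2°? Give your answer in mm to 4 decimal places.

seg 1 [0°–44.8°] cycloidal, h=10: full span → s += 10 → s = 10.0000
seg 2 [44.8°–320°] simple-harmonic, h=-10: θ=227.2° here. β=182.4, B=275.2. -10/2·(1 − cos(π·0.6628)) = -7.4471 → s = 2.5529

2.5529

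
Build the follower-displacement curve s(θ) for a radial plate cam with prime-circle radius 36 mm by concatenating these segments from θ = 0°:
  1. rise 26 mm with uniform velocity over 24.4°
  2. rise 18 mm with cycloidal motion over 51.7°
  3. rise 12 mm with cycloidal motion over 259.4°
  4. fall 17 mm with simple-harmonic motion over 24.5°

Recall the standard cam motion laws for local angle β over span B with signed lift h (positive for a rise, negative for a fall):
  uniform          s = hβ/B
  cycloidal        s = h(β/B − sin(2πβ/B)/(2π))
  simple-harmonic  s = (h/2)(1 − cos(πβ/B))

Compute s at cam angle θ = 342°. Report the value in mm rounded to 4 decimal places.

seg 1 [0°–24.4°] uniform, h=26: full span → s += 26 → s = 26.0000
seg 2 [24.4°–76.1°] cycloidal, h=18: full span → s += 18 → s = 44.0000
seg 3 [76.1°–335.5°] cycloidal, h=12: full span → s += 12 → s = 56.0000
seg 4 [335.5°–360°] simple-harmonic, h=-17: θ=342° here. β=6.5, B=24.5. -17/2·(1 − cos(π·0.2653)) = -2.7854 → s = 53.2146

53.2146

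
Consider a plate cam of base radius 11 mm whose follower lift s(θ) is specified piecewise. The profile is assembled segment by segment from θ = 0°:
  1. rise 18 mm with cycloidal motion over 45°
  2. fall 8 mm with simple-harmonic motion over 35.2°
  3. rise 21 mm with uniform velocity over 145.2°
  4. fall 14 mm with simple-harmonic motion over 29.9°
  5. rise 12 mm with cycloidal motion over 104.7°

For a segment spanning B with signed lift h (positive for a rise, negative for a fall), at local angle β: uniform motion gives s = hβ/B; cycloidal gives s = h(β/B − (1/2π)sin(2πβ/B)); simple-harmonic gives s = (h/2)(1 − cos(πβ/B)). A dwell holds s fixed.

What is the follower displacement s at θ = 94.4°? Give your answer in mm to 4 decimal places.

seg 1 [0°–45°] cycloidal, h=18: full span → s += 18 → s = 18.0000
seg 2 [45°–80.2°] simple-harmonic, h=-8: full span → s += -8 → s = 10.0000
seg 3 [80.2°–225.4°] uniform, h=21: θ=94.4° here. β=14.2, B=145.2. 21·14.2/145.2 = 2.0537 → s = 12.0537

12.0537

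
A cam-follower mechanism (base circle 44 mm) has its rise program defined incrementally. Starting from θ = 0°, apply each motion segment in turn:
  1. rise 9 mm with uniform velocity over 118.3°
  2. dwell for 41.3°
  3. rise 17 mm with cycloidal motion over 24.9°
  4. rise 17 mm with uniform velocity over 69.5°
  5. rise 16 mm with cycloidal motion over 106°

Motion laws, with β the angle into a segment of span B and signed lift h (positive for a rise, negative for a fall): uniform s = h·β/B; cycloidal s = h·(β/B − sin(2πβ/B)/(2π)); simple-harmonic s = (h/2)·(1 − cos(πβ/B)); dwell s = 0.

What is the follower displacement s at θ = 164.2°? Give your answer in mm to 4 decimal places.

seg 1 [0°–118.3°] uniform, h=9: full span → s += 9 → s = 9.0000
seg 2 [118.3°–159.6°] dwell: s stays 9.0000
seg 3 [159.6°–184.5°] cycloidal, h=17: θ=164.2° here. β=4.6, B=24.9. 17·(0.1847 − sin(2π·0.1847)/(2π)) = 0.6592 → s = 9.6592

9.6592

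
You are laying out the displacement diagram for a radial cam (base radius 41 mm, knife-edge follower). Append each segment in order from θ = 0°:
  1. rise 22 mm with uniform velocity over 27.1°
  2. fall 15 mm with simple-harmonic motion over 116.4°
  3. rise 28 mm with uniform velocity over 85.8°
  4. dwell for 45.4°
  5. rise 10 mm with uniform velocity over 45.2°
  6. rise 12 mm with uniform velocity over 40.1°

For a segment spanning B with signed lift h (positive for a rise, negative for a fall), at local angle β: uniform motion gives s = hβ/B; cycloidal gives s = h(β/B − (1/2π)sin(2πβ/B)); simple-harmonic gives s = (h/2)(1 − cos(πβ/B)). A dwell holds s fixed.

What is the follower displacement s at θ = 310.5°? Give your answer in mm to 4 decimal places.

seg 1 [0°–27.1°] uniform, h=22: full span → s += 22 → s = 22.0000
seg 2 [27.1°–143.5°] simple-harmonic, h=-15: full span → s += -15 → s = 7.0000
seg 3 [143.5°–229.3°] uniform, h=28: full span → s += 28 → s = 35.0000
seg 4 [229.3°–274.7°] dwell: s stays 35.0000
seg 5 [274.7°–319.9°] uniform, h=10: θ=310.5° here. β=35.8, B=45.2. 10·35.8/45.2 = 7.9204 → s = 42.9204

42.9204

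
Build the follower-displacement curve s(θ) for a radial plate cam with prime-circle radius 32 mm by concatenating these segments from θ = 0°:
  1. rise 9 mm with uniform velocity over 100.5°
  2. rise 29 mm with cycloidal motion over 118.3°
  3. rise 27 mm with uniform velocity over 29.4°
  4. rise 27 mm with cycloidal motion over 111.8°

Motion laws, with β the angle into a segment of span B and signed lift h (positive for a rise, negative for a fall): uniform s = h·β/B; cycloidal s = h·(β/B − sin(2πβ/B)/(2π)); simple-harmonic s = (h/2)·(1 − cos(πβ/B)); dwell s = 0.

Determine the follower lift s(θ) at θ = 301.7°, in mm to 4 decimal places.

seg 1 [0°–100.5°] uniform, h=9: full span → s += 9 → s = 9.0000
seg 2 [100.5°–218.8°] cycloidal, h=29: full span → s += 29 → s = 38.0000
seg 3 [218.8°–248.2°] uniform, h=27: full span → s += 27 → s = 65.0000
seg 4 [248.2°–360°] cycloidal, h=27: θ=301.7° here. β=53.5, B=111.8. 27·(0.4785 − sin(2π·0.4785)/(2π)) = 12.3425 → s = 77.3425

77.3425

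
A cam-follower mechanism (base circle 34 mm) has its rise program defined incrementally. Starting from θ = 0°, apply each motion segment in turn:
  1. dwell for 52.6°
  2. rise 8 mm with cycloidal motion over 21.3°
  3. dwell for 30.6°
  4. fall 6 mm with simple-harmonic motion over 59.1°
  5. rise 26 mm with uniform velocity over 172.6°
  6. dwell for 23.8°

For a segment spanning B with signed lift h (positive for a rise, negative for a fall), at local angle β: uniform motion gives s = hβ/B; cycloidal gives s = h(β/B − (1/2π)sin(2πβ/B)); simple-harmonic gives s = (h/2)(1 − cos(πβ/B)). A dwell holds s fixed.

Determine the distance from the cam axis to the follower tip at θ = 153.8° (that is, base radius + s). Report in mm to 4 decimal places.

seg 1 [0°–52.6°] dwell: s stays 0.0000
seg 2 [52.6°–73.9°] cycloidal, h=8: full span → s += 8 → s = 8.0000
seg 3 [73.9°–104.5°] dwell: s stays 8.0000
seg 4 [104.5°–163.6°] simple-harmonic, h=-6: θ=153.8° here. β=49.3, B=59.1. -6/2·(1 − cos(π·0.8342)) = -5.6021 → s = 2.3979
radial distance = base radius + s = 34 + 2.3979 = 36.3979

36.3979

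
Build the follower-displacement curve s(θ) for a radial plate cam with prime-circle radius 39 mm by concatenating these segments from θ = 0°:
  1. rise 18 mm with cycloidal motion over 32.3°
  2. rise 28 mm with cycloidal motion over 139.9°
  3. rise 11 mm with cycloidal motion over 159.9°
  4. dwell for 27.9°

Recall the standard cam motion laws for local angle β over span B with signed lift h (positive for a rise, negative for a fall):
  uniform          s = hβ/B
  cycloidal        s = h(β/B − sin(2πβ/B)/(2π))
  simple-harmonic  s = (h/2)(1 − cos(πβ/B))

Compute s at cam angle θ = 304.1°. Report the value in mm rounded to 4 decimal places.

seg 1 [0°–32.3°] cycloidal, h=18: full span → s += 18 → s = 18.0000
seg 2 [32.3°–172.2°] cycloidal, h=28: full span → s += 28 → s = 46.0000
seg 3 [172.2°–332.1°] cycloidal, h=11: θ=304.1° here. β=131.9, B=159.9. 11·(0.8249 − sin(2π·0.8249)/(2π)) = 10.6342 → s = 56.6342

56.6342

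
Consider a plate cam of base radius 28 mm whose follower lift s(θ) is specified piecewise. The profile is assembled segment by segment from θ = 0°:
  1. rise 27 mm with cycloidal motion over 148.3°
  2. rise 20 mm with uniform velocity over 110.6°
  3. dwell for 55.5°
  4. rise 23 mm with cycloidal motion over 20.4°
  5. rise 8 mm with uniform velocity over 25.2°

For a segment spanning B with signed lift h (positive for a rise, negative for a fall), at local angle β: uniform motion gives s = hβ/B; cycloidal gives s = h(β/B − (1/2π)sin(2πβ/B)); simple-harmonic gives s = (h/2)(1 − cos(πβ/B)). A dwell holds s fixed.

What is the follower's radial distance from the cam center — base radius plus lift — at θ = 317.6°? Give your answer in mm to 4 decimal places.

seg 1 [0°–148.3°] cycloidal, h=27: full span → s += 27 → s = 27.0000
seg 2 [148.3°–258.9°] uniform, h=20: full span → s += 20 → s = 47.0000
seg 3 [258.9°–314.4°] dwell: s stays 47.0000
seg 4 [314.4°–334.8°] cycloidal, h=23: θ=317.6° here. β=3.2, B=20.4. 23·(0.1569 − sin(2π·0.1569)/(2π)) = 0.5564 → s = 47.5564
radial distance = base radius + s = 28 + 47.5564 = 75.5564

75.5564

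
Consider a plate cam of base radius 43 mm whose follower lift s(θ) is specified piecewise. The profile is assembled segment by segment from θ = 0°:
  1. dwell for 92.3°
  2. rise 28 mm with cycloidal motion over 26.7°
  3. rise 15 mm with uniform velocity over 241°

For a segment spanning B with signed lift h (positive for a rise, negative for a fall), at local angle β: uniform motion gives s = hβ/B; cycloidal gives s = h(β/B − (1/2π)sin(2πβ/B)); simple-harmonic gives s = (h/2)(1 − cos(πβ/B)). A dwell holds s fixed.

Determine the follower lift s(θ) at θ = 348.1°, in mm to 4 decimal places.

seg 1 [0°–92.3°] dwell: s stays 0.0000
seg 2 [92.3°–119°] cycloidal, h=28: full span → s += 28 → s = 28.0000
seg 3 [119°–360°] uniform, h=15: θ=348.1° here. β=229.1, B=241. 15·229.1/241 = 14.2593 → s = 42.2593

42.2593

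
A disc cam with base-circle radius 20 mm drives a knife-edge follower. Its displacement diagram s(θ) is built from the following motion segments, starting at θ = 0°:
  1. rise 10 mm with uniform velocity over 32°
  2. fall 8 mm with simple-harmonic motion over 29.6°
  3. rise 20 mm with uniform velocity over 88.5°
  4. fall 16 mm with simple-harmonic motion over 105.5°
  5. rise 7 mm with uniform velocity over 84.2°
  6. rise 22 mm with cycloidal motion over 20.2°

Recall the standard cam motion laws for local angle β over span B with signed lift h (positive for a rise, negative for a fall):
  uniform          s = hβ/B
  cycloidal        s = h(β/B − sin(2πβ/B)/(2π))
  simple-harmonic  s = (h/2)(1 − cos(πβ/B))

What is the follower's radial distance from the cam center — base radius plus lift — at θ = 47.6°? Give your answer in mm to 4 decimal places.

seg 1 [0°–32°] uniform, h=10: full span → s += 10 → s = 10.0000
seg 2 [32°–61.6°] simple-harmonic, h=-8: θ=47.6° here. β=15.6, B=29.6. -8/2·(1 − cos(π·0.5270)) = -4.3392 → s = 5.6608
radial distance = base radius + s = 20 + 5.6608 = 25.6608

25.6608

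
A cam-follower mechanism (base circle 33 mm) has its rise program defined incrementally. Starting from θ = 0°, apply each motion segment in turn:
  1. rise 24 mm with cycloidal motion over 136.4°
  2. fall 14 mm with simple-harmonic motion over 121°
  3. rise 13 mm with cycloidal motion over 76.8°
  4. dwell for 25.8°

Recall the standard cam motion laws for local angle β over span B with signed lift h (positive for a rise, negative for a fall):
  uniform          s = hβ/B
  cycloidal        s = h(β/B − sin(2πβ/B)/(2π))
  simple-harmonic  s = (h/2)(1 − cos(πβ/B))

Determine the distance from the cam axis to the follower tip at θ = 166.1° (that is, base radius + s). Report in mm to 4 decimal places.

seg 1 [0°–136.4°] cycloidal, h=24: full span → s += 24 → s = 24.0000
seg 2 [136.4°–257.4°] simple-harmonic, h=-14: θ=166.1° here. β=29.7, B=121. -14/2·(1 − cos(π·0.2455)) = -1.9801 → s = 22.0199
radial distance = base radius + s = 33 + 22.0199 = 55.0199

55.0199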